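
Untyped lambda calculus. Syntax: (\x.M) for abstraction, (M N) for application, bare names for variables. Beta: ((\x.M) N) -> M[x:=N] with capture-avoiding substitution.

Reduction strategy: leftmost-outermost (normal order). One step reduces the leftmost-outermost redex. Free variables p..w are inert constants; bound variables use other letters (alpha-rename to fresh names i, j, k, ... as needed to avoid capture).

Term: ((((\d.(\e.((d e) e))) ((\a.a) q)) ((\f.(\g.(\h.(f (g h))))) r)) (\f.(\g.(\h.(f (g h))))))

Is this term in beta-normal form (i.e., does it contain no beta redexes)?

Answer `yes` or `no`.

Answer: no

Derivation:
Term: ((((\d.(\e.((d e) e))) ((\a.a) q)) ((\f.(\g.(\h.(f (g h))))) r)) (\f.(\g.(\h.(f (g h))))))
Found 3 beta redex(es).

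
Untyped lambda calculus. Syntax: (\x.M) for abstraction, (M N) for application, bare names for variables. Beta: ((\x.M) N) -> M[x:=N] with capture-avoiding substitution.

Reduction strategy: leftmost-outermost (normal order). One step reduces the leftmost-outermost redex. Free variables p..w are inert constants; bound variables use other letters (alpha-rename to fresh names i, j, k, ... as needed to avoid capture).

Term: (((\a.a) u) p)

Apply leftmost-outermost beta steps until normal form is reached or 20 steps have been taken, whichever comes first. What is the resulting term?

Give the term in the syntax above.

Step 0: (((\a.a) u) p)
Step 1: (u p)

Answer: (u p)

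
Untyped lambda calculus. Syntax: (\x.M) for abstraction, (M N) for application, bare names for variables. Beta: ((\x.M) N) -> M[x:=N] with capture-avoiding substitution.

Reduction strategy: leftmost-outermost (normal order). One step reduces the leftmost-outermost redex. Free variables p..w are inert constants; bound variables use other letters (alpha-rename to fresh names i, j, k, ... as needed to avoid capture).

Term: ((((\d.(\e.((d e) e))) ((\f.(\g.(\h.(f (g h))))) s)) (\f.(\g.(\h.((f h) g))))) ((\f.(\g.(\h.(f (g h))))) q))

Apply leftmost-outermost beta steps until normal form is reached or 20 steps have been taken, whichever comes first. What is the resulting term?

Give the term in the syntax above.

Answer: ((s (\g.(\h.(\i.((h i) g))))) (\g.(\h.(q (g h)))))

Derivation:
Step 0: ((((\d.(\e.((d e) e))) ((\f.(\g.(\h.(f (g h))))) s)) (\f.(\g.(\h.((f h) g))))) ((\f.(\g.(\h.(f (g h))))) q))
Step 1: (((\e.((((\f.(\g.(\h.(f (g h))))) s) e) e)) (\f.(\g.(\h.((f h) g))))) ((\f.(\g.(\h.(f (g h))))) q))
Step 2: (((((\f.(\g.(\h.(f (g h))))) s) (\f.(\g.(\h.((f h) g))))) (\f.(\g.(\h.((f h) g))))) ((\f.(\g.(\h.(f (g h))))) q))
Step 3: ((((\g.(\h.(s (g h)))) (\f.(\g.(\h.((f h) g))))) (\f.(\g.(\h.((f h) g))))) ((\f.(\g.(\h.(f (g h))))) q))
Step 4: (((\h.(s ((\f.(\g.(\h.((f h) g)))) h))) (\f.(\g.(\h.((f h) g))))) ((\f.(\g.(\h.(f (g h))))) q))
Step 5: ((s ((\f.(\g.(\h.((f h) g)))) (\f.(\g.(\h.((f h) g)))))) ((\f.(\g.(\h.(f (g h))))) q))
Step 6: ((s (\g.(\h.(((\f.(\g.(\h.((f h) g)))) h) g)))) ((\f.(\g.(\h.(f (g h))))) q))
Step 7: ((s (\g.(\h.((\g.(\i.((h i) g))) g)))) ((\f.(\g.(\h.(f (g h))))) q))
Step 8: ((s (\g.(\h.(\i.((h i) g))))) ((\f.(\g.(\h.(f (g h))))) q))
Step 9: ((s (\g.(\h.(\i.((h i) g))))) (\g.(\h.(q (g h)))))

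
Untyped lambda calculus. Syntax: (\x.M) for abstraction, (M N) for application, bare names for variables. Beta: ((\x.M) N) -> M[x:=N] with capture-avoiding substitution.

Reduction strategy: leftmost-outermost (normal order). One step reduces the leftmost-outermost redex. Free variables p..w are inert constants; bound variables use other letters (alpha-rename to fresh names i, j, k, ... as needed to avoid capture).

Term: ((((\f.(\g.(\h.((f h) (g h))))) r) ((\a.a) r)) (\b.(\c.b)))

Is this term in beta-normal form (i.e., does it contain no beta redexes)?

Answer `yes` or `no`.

Term: ((((\f.(\g.(\h.((f h) (g h))))) r) ((\a.a) r)) (\b.(\c.b)))
Found 2 beta redex(es).

Answer: no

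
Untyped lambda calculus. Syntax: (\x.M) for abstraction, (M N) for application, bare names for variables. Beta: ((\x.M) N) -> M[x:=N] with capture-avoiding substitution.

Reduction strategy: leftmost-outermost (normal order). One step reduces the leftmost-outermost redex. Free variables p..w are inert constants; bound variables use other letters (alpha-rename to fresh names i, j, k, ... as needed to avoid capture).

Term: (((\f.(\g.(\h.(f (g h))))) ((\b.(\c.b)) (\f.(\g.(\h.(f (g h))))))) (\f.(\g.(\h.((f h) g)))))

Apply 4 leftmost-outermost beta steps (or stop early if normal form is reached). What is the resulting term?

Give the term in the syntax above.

Answer: (\h.(\f.(\g.(\h.(f (g h))))))

Derivation:
Step 0: (((\f.(\g.(\h.(f (g h))))) ((\b.(\c.b)) (\f.(\g.(\h.(f (g h))))))) (\f.(\g.(\h.((f h) g)))))
Step 1: ((\g.(\h.(((\b.(\c.b)) (\f.(\g.(\h.(f (g h)))))) (g h)))) (\f.(\g.(\h.((f h) g)))))
Step 2: (\h.(((\b.(\c.b)) (\f.(\g.(\h.(f (g h)))))) ((\f.(\g.(\h.((f h) g)))) h)))
Step 3: (\h.((\c.(\f.(\g.(\h.(f (g h)))))) ((\f.(\g.(\h.((f h) g)))) h)))
Step 4: (\h.(\f.(\g.(\h.(f (g h))))))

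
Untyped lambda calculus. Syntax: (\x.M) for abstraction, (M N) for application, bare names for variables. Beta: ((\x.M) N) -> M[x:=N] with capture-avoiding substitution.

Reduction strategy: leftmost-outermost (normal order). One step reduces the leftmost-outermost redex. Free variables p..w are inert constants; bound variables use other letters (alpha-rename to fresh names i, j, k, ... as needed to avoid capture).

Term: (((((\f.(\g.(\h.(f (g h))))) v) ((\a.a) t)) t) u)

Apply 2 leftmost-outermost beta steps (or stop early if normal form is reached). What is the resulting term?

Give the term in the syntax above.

Answer: (((\h.(v (((\a.a) t) h))) t) u)

Derivation:
Step 0: (((((\f.(\g.(\h.(f (g h))))) v) ((\a.a) t)) t) u)
Step 1: ((((\g.(\h.(v (g h)))) ((\a.a) t)) t) u)
Step 2: (((\h.(v (((\a.a) t) h))) t) u)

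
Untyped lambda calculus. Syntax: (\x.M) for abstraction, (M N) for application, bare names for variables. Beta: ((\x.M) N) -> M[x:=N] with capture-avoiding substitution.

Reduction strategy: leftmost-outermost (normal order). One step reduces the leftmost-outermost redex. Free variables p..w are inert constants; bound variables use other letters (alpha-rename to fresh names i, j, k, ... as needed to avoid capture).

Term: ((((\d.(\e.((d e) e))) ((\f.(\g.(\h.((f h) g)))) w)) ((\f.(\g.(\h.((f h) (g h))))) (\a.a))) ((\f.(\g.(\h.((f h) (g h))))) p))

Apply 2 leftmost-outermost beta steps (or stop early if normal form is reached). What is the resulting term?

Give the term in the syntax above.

Step 0: ((((\d.(\e.((d e) e))) ((\f.(\g.(\h.((f h) g)))) w)) ((\f.(\g.(\h.((f h) (g h))))) (\a.a))) ((\f.(\g.(\h.((f h) (g h))))) p))
Step 1: (((\e.((((\f.(\g.(\h.((f h) g)))) w) e) e)) ((\f.(\g.(\h.((f h) (g h))))) (\a.a))) ((\f.(\g.(\h.((f h) (g h))))) p))
Step 2: (((((\f.(\g.(\h.((f h) g)))) w) ((\f.(\g.(\h.((f h) (g h))))) (\a.a))) ((\f.(\g.(\h.((f h) (g h))))) (\a.a))) ((\f.(\g.(\h.((f h) (g h))))) p))

Answer: (((((\f.(\g.(\h.((f h) g)))) w) ((\f.(\g.(\h.((f h) (g h))))) (\a.a))) ((\f.(\g.(\h.((f h) (g h))))) (\a.a))) ((\f.(\g.(\h.((f h) (g h))))) p))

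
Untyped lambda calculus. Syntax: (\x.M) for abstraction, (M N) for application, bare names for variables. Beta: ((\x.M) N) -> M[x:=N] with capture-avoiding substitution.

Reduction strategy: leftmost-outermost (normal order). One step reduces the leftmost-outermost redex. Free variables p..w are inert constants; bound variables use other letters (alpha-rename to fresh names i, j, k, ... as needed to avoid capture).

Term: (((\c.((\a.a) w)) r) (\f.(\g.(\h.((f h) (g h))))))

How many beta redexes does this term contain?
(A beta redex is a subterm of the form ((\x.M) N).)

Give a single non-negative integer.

Answer: 2

Derivation:
Term: (((\c.((\a.a) w)) r) (\f.(\g.(\h.((f h) (g h))))))
  Redex: ((\c.((\a.a) w)) r)
  Redex: ((\a.a) w)
Total redexes: 2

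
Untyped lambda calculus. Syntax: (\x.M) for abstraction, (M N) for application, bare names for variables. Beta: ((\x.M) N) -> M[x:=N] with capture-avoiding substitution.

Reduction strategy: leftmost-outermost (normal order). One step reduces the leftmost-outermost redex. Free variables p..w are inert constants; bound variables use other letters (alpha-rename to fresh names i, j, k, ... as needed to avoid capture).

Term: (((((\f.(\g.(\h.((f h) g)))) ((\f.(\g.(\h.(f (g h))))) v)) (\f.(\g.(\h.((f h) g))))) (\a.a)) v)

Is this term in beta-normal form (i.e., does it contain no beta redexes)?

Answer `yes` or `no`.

Term: (((((\f.(\g.(\h.((f h) g)))) ((\f.(\g.(\h.(f (g h))))) v)) (\f.(\g.(\h.((f h) g))))) (\a.a)) v)
Found 2 beta redex(es).

Answer: no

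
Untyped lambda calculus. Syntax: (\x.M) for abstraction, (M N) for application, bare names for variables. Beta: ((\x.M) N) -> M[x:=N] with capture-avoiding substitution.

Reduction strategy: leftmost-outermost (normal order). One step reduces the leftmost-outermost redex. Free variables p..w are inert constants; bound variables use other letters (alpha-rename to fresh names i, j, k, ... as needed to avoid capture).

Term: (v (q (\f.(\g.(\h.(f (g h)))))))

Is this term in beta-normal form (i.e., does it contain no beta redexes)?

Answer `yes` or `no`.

Term: (v (q (\f.(\g.(\h.(f (g h)))))))
No beta redexes found.

Answer: yes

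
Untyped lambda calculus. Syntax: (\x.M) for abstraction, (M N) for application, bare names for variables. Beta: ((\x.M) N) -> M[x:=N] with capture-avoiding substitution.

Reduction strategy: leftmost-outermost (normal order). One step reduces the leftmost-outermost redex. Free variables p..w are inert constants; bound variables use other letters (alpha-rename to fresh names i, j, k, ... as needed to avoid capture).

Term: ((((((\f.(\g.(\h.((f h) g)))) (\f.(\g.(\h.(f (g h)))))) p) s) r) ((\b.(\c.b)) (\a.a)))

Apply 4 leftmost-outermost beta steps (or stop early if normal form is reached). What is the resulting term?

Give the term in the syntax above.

Step 0: ((((((\f.(\g.(\h.((f h) g)))) (\f.(\g.(\h.(f (g h)))))) p) s) r) ((\b.(\c.b)) (\a.a)))
Step 1: (((((\g.(\h.(((\f.(\g.(\h.(f (g h))))) h) g))) p) s) r) ((\b.(\c.b)) (\a.a)))
Step 2: ((((\h.(((\f.(\g.(\h.(f (g h))))) h) p)) s) r) ((\b.(\c.b)) (\a.a)))
Step 3: (((((\f.(\g.(\h.(f (g h))))) s) p) r) ((\b.(\c.b)) (\a.a)))
Step 4: ((((\g.(\h.(s (g h)))) p) r) ((\b.(\c.b)) (\a.a)))

Answer: ((((\g.(\h.(s (g h)))) p) r) ((\b.(\c.b)) (\a.a)))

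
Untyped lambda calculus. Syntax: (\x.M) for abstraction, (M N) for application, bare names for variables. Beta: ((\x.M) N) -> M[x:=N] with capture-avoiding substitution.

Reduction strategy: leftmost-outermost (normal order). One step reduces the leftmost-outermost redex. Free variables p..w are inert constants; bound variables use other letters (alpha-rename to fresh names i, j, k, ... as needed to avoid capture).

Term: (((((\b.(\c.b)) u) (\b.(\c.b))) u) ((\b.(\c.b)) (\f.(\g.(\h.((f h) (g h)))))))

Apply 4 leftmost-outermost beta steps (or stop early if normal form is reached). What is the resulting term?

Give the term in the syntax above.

Step 0: (((((\b.(\c.b)) u) (\b.(\c.b))) u) ((\b.(\c.b)) (\f.(\g.(\h.((f h) (g h)))))))
Step 1: ((((\c.u) (\b.(\c.b))) u) ((\b.(\c.b)) (\f.(\g.(\h.((f h) (g h)))))))
Step 2: ((u u) ((\b.(\c.b)) (\f.(\g.(\h.((f h) (g h)))))))
Step 3: ((u u) (\c.(\f.(\g.(\h.((f h) (g h)))))))
Step 4: (normal form reached)

Answer: ((u u) (\c.(\f.(\g.(\h.((f h) (g h)))))))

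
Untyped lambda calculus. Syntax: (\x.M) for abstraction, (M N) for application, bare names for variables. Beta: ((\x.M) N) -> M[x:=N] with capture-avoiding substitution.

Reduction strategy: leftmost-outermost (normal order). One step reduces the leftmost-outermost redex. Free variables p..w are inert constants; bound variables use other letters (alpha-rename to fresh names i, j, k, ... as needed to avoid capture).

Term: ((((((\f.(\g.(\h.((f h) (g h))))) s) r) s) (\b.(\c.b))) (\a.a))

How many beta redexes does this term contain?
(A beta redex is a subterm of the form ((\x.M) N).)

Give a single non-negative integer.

Answer: 1

Derivation:
Term: ((((((\f.(\g.(\h.((f h) (g h))))) s) r) s) (\b.(\c.b))) (\a.a))
  Redex: ((\f.(\g.(\h.((f h) (g h))))) s)
Total redexes: 1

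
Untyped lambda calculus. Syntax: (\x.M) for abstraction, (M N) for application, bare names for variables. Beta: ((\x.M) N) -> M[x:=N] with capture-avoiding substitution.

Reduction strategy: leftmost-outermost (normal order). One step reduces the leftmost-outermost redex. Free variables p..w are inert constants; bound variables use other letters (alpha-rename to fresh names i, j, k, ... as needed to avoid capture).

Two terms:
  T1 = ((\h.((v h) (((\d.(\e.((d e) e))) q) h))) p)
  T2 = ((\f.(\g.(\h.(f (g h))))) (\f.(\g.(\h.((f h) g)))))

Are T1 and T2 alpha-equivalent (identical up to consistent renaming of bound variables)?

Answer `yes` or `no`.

Answer: no

Derivation:
Term 1: ((\h.((v h) (((\d.(\e.((d e) e))) q) h))) p)
Term 2: ((\f.(\g.(\h.(f (g h))))) (\f.(\g.(\h.((f h) g)))))
Alpha-equivalence: compare structure up to binder renaming.
Result: False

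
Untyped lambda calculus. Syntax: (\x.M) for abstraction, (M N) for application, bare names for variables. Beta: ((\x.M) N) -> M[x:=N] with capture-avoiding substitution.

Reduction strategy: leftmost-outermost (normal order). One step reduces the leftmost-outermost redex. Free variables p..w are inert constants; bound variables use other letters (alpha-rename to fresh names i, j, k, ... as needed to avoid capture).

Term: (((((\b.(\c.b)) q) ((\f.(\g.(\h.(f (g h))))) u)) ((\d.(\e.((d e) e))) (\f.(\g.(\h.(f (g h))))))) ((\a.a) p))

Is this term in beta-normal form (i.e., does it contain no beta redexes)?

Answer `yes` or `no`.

Answer: no

Derivation:
Term: (((((\b.(\c.b)) q) ((\f.(\g.(\h.(f (g h))))) u)) ((\d.(\e.((d e) e))) (\f.(\g.(\h.(f (g h))))))) ((\a.a) p))
Found 4 beta redex(es).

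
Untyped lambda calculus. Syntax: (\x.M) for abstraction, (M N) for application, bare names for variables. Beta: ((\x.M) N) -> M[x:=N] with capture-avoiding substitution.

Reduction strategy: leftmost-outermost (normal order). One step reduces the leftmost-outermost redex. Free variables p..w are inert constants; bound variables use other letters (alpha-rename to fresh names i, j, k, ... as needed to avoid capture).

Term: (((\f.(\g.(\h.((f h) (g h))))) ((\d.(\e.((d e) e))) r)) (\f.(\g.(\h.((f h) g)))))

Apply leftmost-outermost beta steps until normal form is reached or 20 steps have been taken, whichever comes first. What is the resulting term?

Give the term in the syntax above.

Step 0: (((\f.(\g.(\h.((f h) (g h))))) ((\d.(\e.((d e) e))) r)) (\f.(\g.(\h.((f h) g)))))
Step 1: ((\g.(\h.((((\d.(\e.((d e) e))) r) h) (g h)))) (\f.(\g.(\h.((f h) g)))))
Step 2: (\h.((((\d.(\e.((d e) e))) r) h) ((\f.(\g.(\h.((f h) g)))) h)))
Step 3: (\h.(((\e.((r e) e)) h) ((\f.(\g.(\h.((f h) g)))) h)))
Step 4: (\h.(((r h) h) ((\f.(\g.(\h.((f h) g)))) h)))
Step 5: (\h.(((r h) h) (\g.(\i.((h i) g)))))

Answer: (\h.(((r h) h) (\g.(\i.((h i) g)))))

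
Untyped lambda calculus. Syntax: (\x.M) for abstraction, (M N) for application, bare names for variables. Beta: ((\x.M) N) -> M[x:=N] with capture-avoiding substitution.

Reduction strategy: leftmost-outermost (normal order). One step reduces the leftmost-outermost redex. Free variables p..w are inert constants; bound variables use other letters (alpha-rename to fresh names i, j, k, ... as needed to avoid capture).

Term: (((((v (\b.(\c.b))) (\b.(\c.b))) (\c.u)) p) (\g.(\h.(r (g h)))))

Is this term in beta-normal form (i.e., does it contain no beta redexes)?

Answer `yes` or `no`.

Term: (((((v (\b.(\c.b))) (\b.(\c.b))) (\c.u)) p) (\g.(\h.(r (g h)))))
No beta redexes found.

Answer: yes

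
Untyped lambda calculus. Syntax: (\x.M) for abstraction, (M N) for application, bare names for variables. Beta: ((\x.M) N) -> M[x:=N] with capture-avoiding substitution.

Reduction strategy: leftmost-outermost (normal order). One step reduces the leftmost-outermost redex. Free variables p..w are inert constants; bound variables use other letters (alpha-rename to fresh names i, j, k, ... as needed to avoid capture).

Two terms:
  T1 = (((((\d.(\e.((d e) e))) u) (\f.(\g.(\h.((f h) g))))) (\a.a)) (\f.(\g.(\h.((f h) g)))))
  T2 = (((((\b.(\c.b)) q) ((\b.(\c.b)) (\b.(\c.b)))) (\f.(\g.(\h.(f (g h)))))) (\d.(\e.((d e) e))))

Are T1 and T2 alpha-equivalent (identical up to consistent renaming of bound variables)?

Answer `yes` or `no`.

Answer: no

Derivation:
Term 1: (((((\d.(\e.((d e) e))) u) (\f.(\g.(\h.((f h) g))))) (\a.a)) (\f.(\g.(\h.((f h) g)))))
Term 2: (((((\b.(\c.b)) q) ((\b.(\c.b)) (\b.(\c.b)))) (\f.(\g.(\h.(f (g h)))))) (\d.(\e.((d e) e))))
Alpha-equivalence: compare structure up to binder renaming.
Result: False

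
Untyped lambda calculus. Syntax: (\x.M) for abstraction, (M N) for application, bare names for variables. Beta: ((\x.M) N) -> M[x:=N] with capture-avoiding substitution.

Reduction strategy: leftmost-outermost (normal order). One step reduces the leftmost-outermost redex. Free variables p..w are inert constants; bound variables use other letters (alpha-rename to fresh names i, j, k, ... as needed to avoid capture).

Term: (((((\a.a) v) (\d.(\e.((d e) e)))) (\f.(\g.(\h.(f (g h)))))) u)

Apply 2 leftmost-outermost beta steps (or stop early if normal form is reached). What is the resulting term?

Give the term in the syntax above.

Step 0: (((((\a.a) v) (\d.(\e.((d e) e)))) (\f.(\g.(\h.(f (g h)))))) u)
Step 1: (((v (\d.(\e.((d e) e)))) (\f.(\g.(\h.(f (g h)))))) u)
Step 2: (normal form reached)

Answer: (((v (\d.(\e.((d e) e)))) (\f.(\g.(\h.(f (g h)))))) u)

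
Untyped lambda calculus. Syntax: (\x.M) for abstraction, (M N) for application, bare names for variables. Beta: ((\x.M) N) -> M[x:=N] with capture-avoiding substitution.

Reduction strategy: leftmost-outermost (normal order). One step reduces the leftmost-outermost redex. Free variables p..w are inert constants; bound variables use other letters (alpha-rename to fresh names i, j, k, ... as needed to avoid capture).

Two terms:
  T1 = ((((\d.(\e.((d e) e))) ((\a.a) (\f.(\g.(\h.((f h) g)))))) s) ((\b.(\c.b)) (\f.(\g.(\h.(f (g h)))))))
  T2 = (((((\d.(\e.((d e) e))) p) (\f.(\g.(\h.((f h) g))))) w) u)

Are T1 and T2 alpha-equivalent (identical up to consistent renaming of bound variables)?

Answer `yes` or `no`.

Term 1: ((((\d.(\e.((d e) e))) ((\a.a) (\f.(\g.(\h.((f h) g)))))) s) ((\b.(\c.b)) (\f.(\g.(\h.(f (g h)))))))
Term 2: (((((\d.(\e.((d e) e))) p) (\f.(\g.(\h.((f h) g))))) w) u)
Alpha-equivalence: compare structure up to binder renaming.
Result: False

Answer: no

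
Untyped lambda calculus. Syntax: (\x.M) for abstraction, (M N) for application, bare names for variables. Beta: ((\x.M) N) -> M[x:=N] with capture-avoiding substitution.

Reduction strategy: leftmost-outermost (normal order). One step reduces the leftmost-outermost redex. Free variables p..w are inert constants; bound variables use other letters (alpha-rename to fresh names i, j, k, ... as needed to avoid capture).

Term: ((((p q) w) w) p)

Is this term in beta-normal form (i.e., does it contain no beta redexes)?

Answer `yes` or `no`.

Answer: yes

Derivation:
Term: ((((p q) w) w) p)
No beta redexes found.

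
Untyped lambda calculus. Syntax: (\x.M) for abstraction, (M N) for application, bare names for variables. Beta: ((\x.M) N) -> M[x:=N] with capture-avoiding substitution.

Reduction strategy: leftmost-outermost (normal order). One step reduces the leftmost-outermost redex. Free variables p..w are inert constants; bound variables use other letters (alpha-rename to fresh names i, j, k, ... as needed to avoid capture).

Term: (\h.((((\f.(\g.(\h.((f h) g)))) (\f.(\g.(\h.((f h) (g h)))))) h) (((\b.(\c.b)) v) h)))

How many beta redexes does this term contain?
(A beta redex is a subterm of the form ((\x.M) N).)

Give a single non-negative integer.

Term: (\h.((((\f.(\g.(\h.((f h) g)))) (\f.(\g.(\h.((f h) (g h)))))) h) (((\b.(\c.b)) v) h)))
  Redex: ((\f.(\g.(\h.((f h) g)))) (\f.(\g.(\h.((f h) (g h))))))
  Redex: ((\b.(\c.b)) v)
Total redexes: 2

Answer: 2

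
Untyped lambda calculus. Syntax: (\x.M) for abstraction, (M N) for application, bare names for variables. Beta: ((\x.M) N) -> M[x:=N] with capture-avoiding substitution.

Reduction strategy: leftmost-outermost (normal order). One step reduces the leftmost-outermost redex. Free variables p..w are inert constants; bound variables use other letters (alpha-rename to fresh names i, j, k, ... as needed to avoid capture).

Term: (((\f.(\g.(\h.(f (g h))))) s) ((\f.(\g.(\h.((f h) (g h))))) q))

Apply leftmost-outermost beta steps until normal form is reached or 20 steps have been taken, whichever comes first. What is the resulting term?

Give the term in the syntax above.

Answer: (\h.(s (\i.((q i) (h i)))))

Derivation:
Step 0: (((\f.(\g.(\h.(f (g h))))) s) ((\f.(\g.(\h.((f h) (g h))))) q))
Step 1: ((\g.(\h.(s (g h)))) ((\f.(\g.(\h.((f h) (g h))))) q))
Step 2: (\h.(s (((\f.(\g.(\h.((f h) (g h))))) q) h)))
Step 3: (\h.(s ((\g.(\h.((q h) (g h)))) h)))
Step 4: (\h.(s (\i.((q i) (h i)))))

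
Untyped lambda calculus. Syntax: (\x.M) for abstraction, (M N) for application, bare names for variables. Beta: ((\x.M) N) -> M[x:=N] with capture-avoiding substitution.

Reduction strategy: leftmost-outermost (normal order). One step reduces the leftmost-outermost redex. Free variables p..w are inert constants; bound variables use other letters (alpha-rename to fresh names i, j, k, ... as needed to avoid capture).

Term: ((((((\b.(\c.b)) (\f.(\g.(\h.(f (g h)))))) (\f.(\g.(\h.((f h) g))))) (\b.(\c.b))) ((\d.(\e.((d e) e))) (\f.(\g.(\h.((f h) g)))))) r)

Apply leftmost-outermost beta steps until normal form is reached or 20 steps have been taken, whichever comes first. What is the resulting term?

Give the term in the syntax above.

Step 0: ((((((\b.(\c.b)) (\f.(\g.(\h.(f (g h)))))) (\f.(\g.(\h.((f h) g))))) (\b.(\c.b))) ((\d.(\e.((d e) e))) (\f.(\g.(\h.((f h) g)))))) r)
Step 1: (((((\c.(\f.(\g.(\h.(f (g h)))))) (\f.(\g.(\h.((f h) g))))) (\b.(\c.b))) ((\d.(\e.((d e) e))) (\f.(\g.(\h.((f h) g)))))) r)
Step 2: ((((\f.(\g.(\h.(f (g h))))) (\b.(\c.b))) ((\d.(\e.((d e) e))) (\f.(\g.(\h.((f h) g)))))) r)
Step 3: (((\g.(\h.((\b.(\c.b)) (g h)))) ((\d.(\e.((d e) e))) (\f.(\g.(\h.((f h) g)))))) r)
Step 4: ((\h.((\b.(\c.b)) (((\d.(\e.((d e) e))) (\f.(\g.(\h.((f h) g))))) h))) r)
Step 5: ((\b.(\c.b)) (((\d.(\e.((d e) e))) (\f.(\g.(\h.((f h) g))))) r))
Step 6: (\c.(((\d.(\e.((d e) e))) (\f.(\g.(\h.((f h) g))))) r))
Step 7: (\c.((\e.(((\f.(\g.(\h.((f h) g)))) e) e)) r))
Step 8: (\c.(((\f.(\g.(\h.((f h) g)))) r) r))
Step 9: (\c.((\g.(\h.((r h) g))) r))
Step 10: (\c.(\h.((r h) r)))

Answer: (\c.(\h.((r h) r)))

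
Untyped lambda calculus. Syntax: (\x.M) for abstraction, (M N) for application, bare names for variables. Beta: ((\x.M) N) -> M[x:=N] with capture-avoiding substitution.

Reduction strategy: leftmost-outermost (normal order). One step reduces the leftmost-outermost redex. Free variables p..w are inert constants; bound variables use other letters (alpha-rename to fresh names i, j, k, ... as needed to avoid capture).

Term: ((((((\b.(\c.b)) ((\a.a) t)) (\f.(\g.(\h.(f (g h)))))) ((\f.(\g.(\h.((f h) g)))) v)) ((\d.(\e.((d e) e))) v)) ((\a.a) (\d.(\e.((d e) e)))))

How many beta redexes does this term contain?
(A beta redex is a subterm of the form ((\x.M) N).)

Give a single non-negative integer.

Term: ((((((\b.(\c.b)) ((\a.a) t)) (\f.(\g.(\h.(f (g h)))))) ((\f.(\g.(\h.((f h) g)))) v)) ((\d.(\e.((d e) e))) v)) ((\a.a) (\d.(\e.((d e) e)))))
  Redex: ((\b.(\c.b)) ((\a.a) t))
  Redex: ((\a.a) t)
  Redex: ((\f.(\g.(\h.((f h) g)))) v)
  Redex: ((\d.(\e.((d e) e))) v)
  Redex: ((\a.a) (\d.(\e.((d e) e))))
Total redexes: 5

Answer: 5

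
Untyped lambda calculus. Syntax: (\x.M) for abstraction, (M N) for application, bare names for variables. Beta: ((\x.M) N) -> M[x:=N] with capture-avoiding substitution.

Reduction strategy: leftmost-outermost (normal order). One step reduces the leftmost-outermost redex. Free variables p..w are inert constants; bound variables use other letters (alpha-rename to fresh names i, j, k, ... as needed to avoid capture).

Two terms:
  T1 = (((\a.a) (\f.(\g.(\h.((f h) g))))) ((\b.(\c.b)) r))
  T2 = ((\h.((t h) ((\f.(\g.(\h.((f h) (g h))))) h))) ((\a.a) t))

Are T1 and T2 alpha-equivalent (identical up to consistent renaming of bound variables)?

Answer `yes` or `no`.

Term 1: (((\a.a) (\f.(\g.(\h.((f h) g))))) ((\b.(\c.b)) r))
Term 2: ((\h.((t h) ((\f.(\g.(\h.((f h) (g h))))) h))) ((\a.a) t))
Alpha-equivalence: compare structure up to binder renaming.
Result: False

Answer: no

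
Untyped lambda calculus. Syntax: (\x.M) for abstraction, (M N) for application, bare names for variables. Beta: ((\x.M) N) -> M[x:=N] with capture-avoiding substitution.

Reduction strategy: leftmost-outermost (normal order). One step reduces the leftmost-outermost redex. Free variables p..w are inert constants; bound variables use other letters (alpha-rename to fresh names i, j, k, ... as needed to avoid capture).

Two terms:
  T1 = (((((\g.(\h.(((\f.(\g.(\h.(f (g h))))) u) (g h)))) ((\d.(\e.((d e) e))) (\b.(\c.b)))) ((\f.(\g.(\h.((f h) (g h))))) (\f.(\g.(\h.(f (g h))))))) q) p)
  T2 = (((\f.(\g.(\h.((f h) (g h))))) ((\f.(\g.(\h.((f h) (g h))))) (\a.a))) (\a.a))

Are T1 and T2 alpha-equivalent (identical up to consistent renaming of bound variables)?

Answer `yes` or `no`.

Term 1: (((((\g.(\h.(((\f.(\g.(\h.(f (g h))))) u) (g h)))) ((\d.(\e.((d e) e))) (\b.(\c.b)))) ((\f.(\g.(\h.((f h) (g h))))) (\f.(\g.(\h.(f (g h))))))) q) p)
Term 2: (((\f.(\g.(\h.((f h) (g h))))) ((\f.(\g.(\h.((f h) (g h))))) (\a.a))) (\a.a))
Alpha-equivalence: compare structure up to binder renaming.
Result: False

Answer: no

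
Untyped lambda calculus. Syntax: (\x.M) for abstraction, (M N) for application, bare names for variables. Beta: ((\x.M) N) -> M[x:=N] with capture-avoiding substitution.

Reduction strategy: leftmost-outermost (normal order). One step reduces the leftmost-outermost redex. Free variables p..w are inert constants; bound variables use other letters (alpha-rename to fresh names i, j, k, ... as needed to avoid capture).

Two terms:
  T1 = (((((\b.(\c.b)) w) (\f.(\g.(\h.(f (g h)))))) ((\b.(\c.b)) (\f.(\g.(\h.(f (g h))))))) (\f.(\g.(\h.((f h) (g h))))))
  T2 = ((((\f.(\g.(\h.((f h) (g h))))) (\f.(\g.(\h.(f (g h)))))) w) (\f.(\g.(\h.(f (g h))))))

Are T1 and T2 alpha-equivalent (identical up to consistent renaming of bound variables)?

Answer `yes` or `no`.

Term 1: (((((\b.(\c.b)) w) (\f.(\g.(\h.(f (g h)))))) ((\b.(\c.b)) (\f.(\g.(\h.(f (g h))))))) (\f.(\g.(\h.((f h) (g h))))))
Term 2: ((((\f.(\g.(\h.((f h) (g h))))) (\f.(\g.(\h.(f (g h)))))) w) (\f.(\g.(\h.(f (g h))))))
Alpha-equivalence: compare structure up to binder renaming.
Result: False

Answer: no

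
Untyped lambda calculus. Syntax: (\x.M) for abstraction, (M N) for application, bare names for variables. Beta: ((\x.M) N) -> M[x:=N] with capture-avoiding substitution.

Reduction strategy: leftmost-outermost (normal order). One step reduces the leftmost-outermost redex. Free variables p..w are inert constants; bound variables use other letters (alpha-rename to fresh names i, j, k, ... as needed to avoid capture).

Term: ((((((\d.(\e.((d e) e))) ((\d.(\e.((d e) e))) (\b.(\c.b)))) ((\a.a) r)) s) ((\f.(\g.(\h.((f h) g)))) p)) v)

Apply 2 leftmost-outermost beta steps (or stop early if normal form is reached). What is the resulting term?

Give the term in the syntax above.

Answer: (((((((\d.(\e.((d e) e))) (\b.(\c.b))) ((\a.a) r)) ((\a.a) r)) s) ((\f.(\g.(\h.((f h) g)))) p)) v)

Derivation:
Step 0: ((((((\d.(\e.((d e) e))) ((\d.(\e.((d e) e))) (\b.(\c.b)))) ((\a.a) r)) s) ((\f.(\g.(\h.((f h) g)))) p)) v)
Step 1: (((((\e.((((\d.(\e.((d e) e))) (\b.(\c.b))) e) e)) ((\a.a) r)) s) ((\f.(\g.(\h.((f h) g)))) p)) v)
Step 2: (((((((\d.(\e.((d e) e))) (\b.(\c.b))) ((\a.a) r)) ((\a.a) r)) s) ((\f.(\g.(\h.((f h) g)))) p)) v)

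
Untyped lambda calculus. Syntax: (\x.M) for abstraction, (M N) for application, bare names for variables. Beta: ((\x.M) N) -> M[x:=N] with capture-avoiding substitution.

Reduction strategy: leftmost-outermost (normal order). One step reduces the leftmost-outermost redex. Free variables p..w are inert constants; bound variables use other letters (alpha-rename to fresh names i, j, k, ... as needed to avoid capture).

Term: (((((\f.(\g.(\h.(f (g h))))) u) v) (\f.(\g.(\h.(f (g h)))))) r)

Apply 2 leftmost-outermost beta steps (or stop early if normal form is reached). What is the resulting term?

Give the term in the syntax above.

Step 0: (((((\f.(\g.(\h.(f (g h))))) u) v) (\f.(\g.(\h.(f (g h)))))) r)
Step 1: ((((\g.(\h.(u (g h)))) v) (\f.(\g.(\h.(f (g h)))))) r)
Step 2: (((\h.(u (v h))) (\f.(\g.(\h.(f (g h)))))) r)

Answer: (((\h.(u (v h))) (\f.(\g.(\h.(f (g h)))))) r)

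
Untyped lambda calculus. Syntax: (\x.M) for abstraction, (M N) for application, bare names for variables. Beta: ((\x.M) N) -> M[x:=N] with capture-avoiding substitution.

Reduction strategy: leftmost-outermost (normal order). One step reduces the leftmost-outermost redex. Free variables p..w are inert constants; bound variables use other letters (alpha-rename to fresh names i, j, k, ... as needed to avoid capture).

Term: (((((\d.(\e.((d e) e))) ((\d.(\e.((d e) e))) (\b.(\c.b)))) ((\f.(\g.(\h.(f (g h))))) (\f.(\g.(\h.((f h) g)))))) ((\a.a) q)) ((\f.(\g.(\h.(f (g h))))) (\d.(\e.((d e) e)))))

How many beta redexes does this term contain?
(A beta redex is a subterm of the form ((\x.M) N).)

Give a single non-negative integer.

Answer: 5

Derivation:
Term: (((((\d.(\e.((d e) e))) ((\d.(\e.((d e) e))) (\b.(\c.b)))) ((\f.(\g.(\h.(f (g h))))) (\f.(\g.(\h.((f h) g)))))) ((\a.a) q)) ((\f.(\g.(\h.(f (g h))))) (\d.(\e.((d e) e)))))
  Redex: ((\d.(\e.((d e) e))) ((\d.(\e.((d e) e))) (\b.(\c.b))))
  Redex: ((\d.(\e.((d e) e))) (\b.(\c.b)))
  Redex: ((\f.(\g.(\h.(f (g h))))) (\f.(\g.(\h.((f h) g)))))
  Redex: ((\a.a) q)
  Redex: ((\f.(\g.(\h.(f (g h))))) (\d.(\e.((d e) e))))
Total redexes: 5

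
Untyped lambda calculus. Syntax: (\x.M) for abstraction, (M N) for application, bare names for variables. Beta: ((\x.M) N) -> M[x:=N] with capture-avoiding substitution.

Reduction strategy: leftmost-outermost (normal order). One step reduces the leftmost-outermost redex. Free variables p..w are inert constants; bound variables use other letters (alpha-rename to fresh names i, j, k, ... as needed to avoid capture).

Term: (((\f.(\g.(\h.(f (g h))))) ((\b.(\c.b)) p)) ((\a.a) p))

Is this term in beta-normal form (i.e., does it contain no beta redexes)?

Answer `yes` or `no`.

Answer: no

Derivation:
Term: (((\f.(\g.(\h.(f (g h))))) ((\b.(\c.b)) p)) ((\a.a) p))
Found 3 beta redex(es).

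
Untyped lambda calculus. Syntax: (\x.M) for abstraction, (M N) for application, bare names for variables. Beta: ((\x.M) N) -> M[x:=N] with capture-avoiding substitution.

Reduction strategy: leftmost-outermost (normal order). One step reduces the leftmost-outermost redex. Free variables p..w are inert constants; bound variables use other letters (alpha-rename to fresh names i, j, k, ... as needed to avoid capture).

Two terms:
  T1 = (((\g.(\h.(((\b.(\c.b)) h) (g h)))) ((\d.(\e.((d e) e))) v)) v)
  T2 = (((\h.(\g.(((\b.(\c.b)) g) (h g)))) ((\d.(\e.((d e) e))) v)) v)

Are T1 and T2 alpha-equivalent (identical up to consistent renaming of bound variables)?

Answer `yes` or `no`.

Term 1: (((\g.(\h.(((\b.(\c.b)) h) (g h)))) ((\d.(\e.((d e) e))) v)) v)
Term 2: (((\h.(\g.(((\b.(\c.b)) g) (h g)))) ((\d.(\e.((d e) e))) v)) v)
Alpha-equivalence: compare structure up to binder renaming.
Result: True

Answer: yes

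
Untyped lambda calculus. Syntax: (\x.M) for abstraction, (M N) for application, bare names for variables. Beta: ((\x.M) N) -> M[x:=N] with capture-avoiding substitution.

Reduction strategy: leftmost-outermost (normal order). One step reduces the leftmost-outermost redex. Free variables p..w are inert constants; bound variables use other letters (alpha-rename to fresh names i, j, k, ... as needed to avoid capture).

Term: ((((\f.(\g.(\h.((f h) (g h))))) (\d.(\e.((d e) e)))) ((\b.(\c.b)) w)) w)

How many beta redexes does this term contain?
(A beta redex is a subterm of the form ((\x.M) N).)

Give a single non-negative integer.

Answer: 2

Derivation:
Term: ((((\f.(\g.(\h.((f h) (g h))))) (\d.(\e.((d e) e)))) ((\b.(\c.b)) w)) w)
  Redex: ((\f.(\g.(\h.((f h) (g h))))) (\d.(\e.((d e) e))))
  Redex: ((\b.(\c.b)) w)
Total redexes: 2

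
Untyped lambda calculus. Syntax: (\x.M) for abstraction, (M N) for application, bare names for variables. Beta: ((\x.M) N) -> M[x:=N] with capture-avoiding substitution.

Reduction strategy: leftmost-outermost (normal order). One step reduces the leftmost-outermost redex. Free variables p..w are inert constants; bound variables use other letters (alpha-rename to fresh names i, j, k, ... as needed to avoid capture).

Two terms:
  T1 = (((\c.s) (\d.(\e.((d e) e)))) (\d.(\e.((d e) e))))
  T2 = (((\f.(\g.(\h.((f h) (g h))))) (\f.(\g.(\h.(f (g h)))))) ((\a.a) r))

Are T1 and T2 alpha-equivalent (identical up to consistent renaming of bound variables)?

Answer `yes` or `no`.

Term 1: (((\c.s) (\d.(\e.((d e) e)))) (\d.(\e.((d e) e))))
Term 2: (((\f.(\g.(\h.((f h) (g h))))) (\f.(\g.(\h.(f (g h)))))) ((\a.a) r))
Alpha-equivalence: compare structure up to binder renaming.
Result: False

Answer: no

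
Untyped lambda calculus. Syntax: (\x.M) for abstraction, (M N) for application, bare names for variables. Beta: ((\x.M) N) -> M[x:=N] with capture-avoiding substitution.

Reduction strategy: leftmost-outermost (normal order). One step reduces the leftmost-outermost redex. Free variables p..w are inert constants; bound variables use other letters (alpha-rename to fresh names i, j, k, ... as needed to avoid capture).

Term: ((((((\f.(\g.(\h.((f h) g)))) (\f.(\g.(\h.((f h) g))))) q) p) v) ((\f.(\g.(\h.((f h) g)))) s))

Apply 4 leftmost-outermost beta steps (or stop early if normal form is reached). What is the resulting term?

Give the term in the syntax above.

Step 0: ((((((\f.(\g.(\h.((f h) g)))) (\f.(\g.(\h.((f h) g))))) q) p) v) ((\f.(\g.(\h.((f h) g)))) s))
Step 1: (((((\g.(\h.(((\f.(\g.(\h.((f h) g)))) h) g))) q) p) v) ((\f.(\g.(\h.((f h) g)))) s))
Step 2: ((((\h.(((\f.(\g.(\h.((f h) g)))) h) q)) p) v) ((\f.(\g.(\h.((f h) g)))) s))
Step 3: (((((\f.(\g.(\h.((f h) g)))) p) q) v) ((\f.(\g.(\h.((f h) g)))) s))
Step 4: ((((\g.(\h.((p h) g))) q) v) ((\f.(\g.(\h.((f h) g)))) s))

Answer: ((((\g.(\h.((p h) g))) q) v) ((\f.(\g.(\h.((f h) g)))) s))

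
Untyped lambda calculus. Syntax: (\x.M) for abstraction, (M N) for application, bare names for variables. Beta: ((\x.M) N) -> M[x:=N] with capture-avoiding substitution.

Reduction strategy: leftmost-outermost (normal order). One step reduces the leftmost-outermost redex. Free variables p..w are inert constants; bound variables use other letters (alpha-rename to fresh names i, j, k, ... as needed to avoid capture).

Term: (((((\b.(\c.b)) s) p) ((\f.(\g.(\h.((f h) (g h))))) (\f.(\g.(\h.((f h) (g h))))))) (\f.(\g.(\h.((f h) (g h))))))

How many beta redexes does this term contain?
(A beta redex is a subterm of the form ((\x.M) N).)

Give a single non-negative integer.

Answer: 2

Derivation:
Term: (((((\b.(\c.b)) s) p) ((\f.(\g.(\h.((f h) (g h))))) (\f.(\g.(\h.((f h) (g h))))))) (\f.(\g.(\h.((f h) (g h))))))
  Redex: ((\b.(\c.b)) s)
  Redex: ((\f.(\g.(\h.((f h) (g h))))) (\f.(\g.(\h.((f h) (g h))))))
Total redexes: 2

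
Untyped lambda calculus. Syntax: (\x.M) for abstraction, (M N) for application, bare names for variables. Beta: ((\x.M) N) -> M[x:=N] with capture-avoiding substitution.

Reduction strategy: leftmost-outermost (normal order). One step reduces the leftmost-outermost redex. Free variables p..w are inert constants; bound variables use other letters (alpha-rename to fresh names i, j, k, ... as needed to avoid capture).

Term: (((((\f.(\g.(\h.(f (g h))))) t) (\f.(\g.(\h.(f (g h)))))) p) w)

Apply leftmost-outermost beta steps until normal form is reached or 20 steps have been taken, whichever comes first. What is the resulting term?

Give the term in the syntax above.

Step 0: (((((\f.(\g.(\h.(f (g h))))) t) (\f.(\g.(\h.(f (g h)))))) p) w)
Step 1: ((((\g.(\h.(t (g h)))) (\f.(\g.(\h.(f (g h)))))) p) w)
Step 2: (((\h.(t ((\f.(\g.(\h.(f (g h))))) h))) p) w)
Step 3: ((t ((\f.(\g.(\h.(f (g h))))) p)) w)
Step 4: ((t (\g.(\h.(p (g h))))) w)

Answer: ((t (\g.(\h.(p (g h))))) w)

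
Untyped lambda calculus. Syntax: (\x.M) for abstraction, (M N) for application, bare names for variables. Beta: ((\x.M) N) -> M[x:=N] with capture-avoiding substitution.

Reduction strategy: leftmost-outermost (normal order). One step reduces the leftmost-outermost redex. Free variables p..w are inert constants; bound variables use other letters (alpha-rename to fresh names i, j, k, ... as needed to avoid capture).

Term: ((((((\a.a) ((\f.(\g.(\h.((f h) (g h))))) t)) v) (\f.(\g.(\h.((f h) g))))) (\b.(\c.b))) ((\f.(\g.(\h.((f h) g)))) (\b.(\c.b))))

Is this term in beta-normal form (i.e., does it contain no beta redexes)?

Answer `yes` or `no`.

Term: ((((((\a.a) ((\f.(\g.(\h.((f h) (g h))))) t)) v) (\f.(\g.(\h.((f h) g))))) (\b.(\c.b))) ((\f.(\g.(\h.((f h) g)))) (\b.(\c.b))))
Found 3 beta redex(es).

Answer: no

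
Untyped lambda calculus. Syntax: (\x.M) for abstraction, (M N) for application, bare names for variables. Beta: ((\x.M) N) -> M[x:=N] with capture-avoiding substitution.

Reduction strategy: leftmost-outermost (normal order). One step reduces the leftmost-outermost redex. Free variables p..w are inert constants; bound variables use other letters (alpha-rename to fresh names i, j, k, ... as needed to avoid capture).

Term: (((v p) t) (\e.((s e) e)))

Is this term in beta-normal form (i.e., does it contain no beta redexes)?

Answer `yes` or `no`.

Term: (((v p) t) (\e.((s e) e)))
No beta redexes found.

Answer: yes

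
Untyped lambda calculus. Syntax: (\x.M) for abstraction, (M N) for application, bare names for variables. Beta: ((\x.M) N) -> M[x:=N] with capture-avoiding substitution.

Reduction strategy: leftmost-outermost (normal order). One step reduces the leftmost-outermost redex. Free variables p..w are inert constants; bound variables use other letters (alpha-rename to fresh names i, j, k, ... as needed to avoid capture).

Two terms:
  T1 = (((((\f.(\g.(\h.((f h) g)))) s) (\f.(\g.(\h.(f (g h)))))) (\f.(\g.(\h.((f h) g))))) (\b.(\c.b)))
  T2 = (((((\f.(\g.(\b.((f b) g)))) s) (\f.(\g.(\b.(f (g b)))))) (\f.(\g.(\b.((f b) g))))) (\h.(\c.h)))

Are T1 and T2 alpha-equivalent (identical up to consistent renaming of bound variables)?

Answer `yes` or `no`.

Term 1: (((((\f.(\g.(\h.((f h) g)))) s) (\f.(\g.(\h.(f (g h)))))) (\f.(\g.(\h.((f h) g))))) (\b.(\c.b)))
Term 2: (((((\f.(\g.(\b.((f b) g)))) s) (\f.(\g.(\b.(f (g b)))))) (\f.(\g.(\b.((f b) g))))) (\h.(\c.h)))
Alpha-equivalence: compare structure up to binder renaming.
Result: True

Answer: yes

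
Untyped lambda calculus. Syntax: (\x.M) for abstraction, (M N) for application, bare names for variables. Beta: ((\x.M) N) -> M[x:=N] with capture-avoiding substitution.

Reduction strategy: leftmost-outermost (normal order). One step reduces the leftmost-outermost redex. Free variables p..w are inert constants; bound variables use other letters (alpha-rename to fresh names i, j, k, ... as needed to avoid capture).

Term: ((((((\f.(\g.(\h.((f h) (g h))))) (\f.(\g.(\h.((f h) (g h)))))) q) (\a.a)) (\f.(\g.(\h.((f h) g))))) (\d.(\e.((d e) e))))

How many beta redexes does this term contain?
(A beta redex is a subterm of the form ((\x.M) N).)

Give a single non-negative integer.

Term: ((((((\f.(\g.(\h.((f h) (g h))))) (\f.(\g.(\h.((f h) (g h)))))) q) (\a.a)) (\f.(\g.(\h.((f h) g))))) (\d.(\e.((d e) e))))
  Redex: ((\f.(\g.(\h.((f h) (g h))))) (\f.(\g.(\h.((f h) (g h))))))
Total redexes: 1

Answer: 1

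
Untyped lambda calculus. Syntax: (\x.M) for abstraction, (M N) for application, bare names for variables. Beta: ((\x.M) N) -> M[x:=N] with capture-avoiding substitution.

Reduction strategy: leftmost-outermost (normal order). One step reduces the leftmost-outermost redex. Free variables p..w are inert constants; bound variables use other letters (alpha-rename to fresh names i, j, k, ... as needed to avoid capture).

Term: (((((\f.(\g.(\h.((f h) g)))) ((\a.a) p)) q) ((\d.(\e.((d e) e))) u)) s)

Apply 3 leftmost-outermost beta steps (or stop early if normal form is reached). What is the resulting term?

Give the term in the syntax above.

Answer: (((((\a.a) p) ((\d.(\e.((d e) e))) u)) q) s)

Derivation:
Step 0: (((((\f.(\g.(\h.((f h) g)))) ((\a.a) p)) q) ((\d.(\e.((d e) e))) u)) s)
Step 1: ((((\g.(\h.((((\a.a) p) h) g))) q) ((\d.(\e.((d e) e))) u)) s)
Step 2: (((\h.((((\a.a) p) h) q)) ((\d.(\e.((d e) e))) u)) s)
Step 3: (((((\a.a) p) ((\d.(\e.((d e) e))) u)) q) s)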